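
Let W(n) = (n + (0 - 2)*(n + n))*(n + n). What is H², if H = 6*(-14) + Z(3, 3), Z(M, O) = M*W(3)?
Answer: 60516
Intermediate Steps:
W(n) = -6*n² (W(n) = (n - 4*n)*(2*n) = (-3*n)*(2*n) = -6*n²)
Z(M, O) = -54*M (Z(M, O) = M*(-6*3²) = M*(-6*9) = M*(-54) = -54*M)
H = -246 (H = 6*(-14) - 54*3 = -84 - 162 = -246)
H² = (-246)² = 60516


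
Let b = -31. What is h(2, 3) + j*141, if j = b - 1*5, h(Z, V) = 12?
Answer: -5064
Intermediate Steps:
j = -36 (j = -31 - 1*5 = -31 - 5 = -36)
h(2, 3) + j*141 = 12 - 36*141 = 12 - 5076 = -5064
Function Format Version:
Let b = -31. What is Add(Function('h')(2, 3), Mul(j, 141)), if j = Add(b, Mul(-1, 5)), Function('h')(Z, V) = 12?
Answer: -5064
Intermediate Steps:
j = -36 (j = Add(-31, Mul(-1, 5)) = Add(-31, -5) = -36)
Add(Function('h')(2, 3), Mul(j, 141)) = Add(12, Mul(-36, 141)) = Add(12, -5076) = -5064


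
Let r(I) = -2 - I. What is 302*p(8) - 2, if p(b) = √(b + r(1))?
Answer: -2 + 302*√5 ≈ 673.29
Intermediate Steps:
p(b) = √(-3 + b) (p(b) = √(b + (-2 - 1*1)) = √(b + (-2 - 1)) = √(b - 3) = √(-3 + b))
302*p(8) - 2 = 302*√(-3 + 8) - 2 = 302*√5 - 2 = -2 + 302*√5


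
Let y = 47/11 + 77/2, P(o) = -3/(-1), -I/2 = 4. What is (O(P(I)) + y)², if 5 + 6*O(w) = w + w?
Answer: 2007889/1089 ≈ 1843.8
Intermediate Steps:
I = -8 (I = -2*4 = -8)
P(o) = 3 (P(o) = -3*(-1) = 3)
y = 941/22 (y = 47*(1/11) + 77*(½) = 47/11 + 77/2 = 941/22 ≈ 42.773)
O(w) = -⅚ + w/3 (O(w) = -⅚ + (w + w)/6 = -⅚ + (2*w)/6 = -⅚ + w/3)
(O(P(I)) + y)² = ((-⅚ + (⅓)*3) + 941/22)² = ((-⅚ + 1) + 941/22)² = (⅙ + 941/22)² = (1417/33)² = 2007889/1089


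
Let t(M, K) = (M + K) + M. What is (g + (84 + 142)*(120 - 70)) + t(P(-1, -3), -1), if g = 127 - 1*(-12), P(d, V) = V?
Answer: 11432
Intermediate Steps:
g = 139 (g = 127 + 12 = 139)
t(M, K) = K + 2*M (t(M, K) = (K + M) + M = K + 2*M)
(g + (84 + 142)*(120 - 70)) + t(P(-1, -3), -1) = (139 + (84 + 142)*(120 - 70)) + (-1 + 2*(-3)) = (139 + 226*50) + (-1 - 6) = (139 + 11300) - 7 = 11439 - 7 = 11432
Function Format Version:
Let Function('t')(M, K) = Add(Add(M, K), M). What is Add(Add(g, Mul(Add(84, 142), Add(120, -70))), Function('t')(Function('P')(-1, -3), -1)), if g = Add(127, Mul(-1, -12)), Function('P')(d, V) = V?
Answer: 11432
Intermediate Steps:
g = 139 (g = Add(127, 12) = 139)
Function('t')(M, K) = Add(K, Mul(2, M)) (Function('t')(M, K) = Add(Add(K, M), M) = Add(K, Mul(2, M)))
Add(Add(g, Mul(Add(84, 142), Add(120, -70))), Function('t')(Function('P')(-1, -3), -1)) = Add(Add(139, Mul(Add(84, 142), Add(120, -70))), Add(-1, Mul(2, -3))) = Add(Add(139, Mul(226, 50)), Add(-1, -6)) = Add(Add(139, 11300), -7) = Add(11439, -7) = 11432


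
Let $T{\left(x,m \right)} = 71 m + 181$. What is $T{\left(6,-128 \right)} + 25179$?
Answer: $16272$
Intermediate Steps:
$T{\left(x,m \right)} = 181 + 71 m$
$T{\left(6,-128 \right)} + 25179 = \left(181 + 71 \left(-128\right)\right) + 25179 = \left(181 - 9088\right) + 25179 = -8907 + 25179 = 16272$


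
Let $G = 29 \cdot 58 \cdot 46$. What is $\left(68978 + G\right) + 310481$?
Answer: $456831$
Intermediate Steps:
$G = 77372$ ($G = 1682 \cdot 46 = 77372$)
$\left(68978 + G\right) + 310481 = \left(68978 + 77372\right) + 310481 = 146350 + 310481 = 456831$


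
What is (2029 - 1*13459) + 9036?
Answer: -2394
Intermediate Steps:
(2029 - 1*13459) + 9036 = (2029 - 13459) + 9036 = -11430 + 9036 = -2394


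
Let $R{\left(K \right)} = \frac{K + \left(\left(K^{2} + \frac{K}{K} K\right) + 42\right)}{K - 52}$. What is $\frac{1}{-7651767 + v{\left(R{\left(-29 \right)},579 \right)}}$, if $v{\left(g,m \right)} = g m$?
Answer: $- \frac{9}{68918978} \approx -1.3059 \cdot 10^{-7}$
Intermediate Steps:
$R{\left(K \right)} = \frac{42 + K^{2} + 2 K}{-52 + K}$ ($R{\left(K \right)} = \frac{K + \left(\left(K^{2} + 1 K\right) + 42\right)}{-52 + K} = \frac{K + \left(\left(K^{2} + K\right) + 42\right)}{-52 + K} = \frac{K + \left(\left(K + K^{2}\right) + 42\right)}{-52 + K} = \frac{K + \left(42 + K + K^{2}\right)}{-52 + K} = \frac{42 + K^{2} + 2 K}{-52 + K}$)
$\frac{1}{-7651767 + v{\left(R{\left(-29 \right)},579 \right)}} = \frac{1}{-7651767 + \frac{42 + \left(-29\right)^{2} + 2 \left(-29\right)}{-52 - 29} \cdot 579} = \frac{1}{-7651767 + \frac{42 + 841 - 58}{-81} \cdot 579} = \frac{1}{-7651767 + \left(- \frac{1}{81}\right) 825 \cdot 579} = \frac{1}{-7651767 - \frac{53075}{9}} = \frac{1}{- \frac{68918978}{9}} = - \frac{9}{68918978}$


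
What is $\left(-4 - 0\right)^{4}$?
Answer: $256$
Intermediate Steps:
$\left(-4 - 0\right)^{4} = \left(-4 + 0\right)^{4} = \left(-4\right)^{4} = 256$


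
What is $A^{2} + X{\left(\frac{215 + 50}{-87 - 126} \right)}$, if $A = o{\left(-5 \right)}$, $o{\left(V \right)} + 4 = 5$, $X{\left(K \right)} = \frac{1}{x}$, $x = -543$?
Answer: $\frac{542}{543} \approx 0.99816$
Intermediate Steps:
$X{\left(K \right)} = - \frac{1}{543}$ ($X{\left(K \right)} = \frac{1}{-543} = - \frac{1}{543}$)
$o{\left(V \right)} = 1$ ($o{\left(V \right)} = -4 + 5 = 1$)
$A = 1$
$A^{2} + X{\left(\frac{215 + 50}{-87 - 126} \right)} = 1^{2} - \frac{1}{543} = 1 - \frac{1}{543} = \frac{542}{543}$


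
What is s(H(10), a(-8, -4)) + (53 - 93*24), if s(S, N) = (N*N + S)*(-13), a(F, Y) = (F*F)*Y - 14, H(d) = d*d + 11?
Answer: -951322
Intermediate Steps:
H(d) = 11 + d² (H(d) = d² + 11 = 11 + d²)
a(F, Y) = -14 + Y*F² (a(F, Y) = F²*Y - 14 = Y*F² - 14 = -14 + Y*F²)
s(S, N) = -13*S - 13*N² (s(S, N) = (N² + S)*(-13) = (S + N²)*(-13) = -13*S - 13*N²)
s(H(10), a(-8, -4)) + (53 - 93*24) = (-13*(11 + 10²) - 13*(-14 - 4*(-8)²)²) + (53 - 93*24) = (-13*(11 + 100) - 13*(-14 - 4*64)²) + (53 - 2232) = (-13*111 - 13*(-14 - 256)²) - 2179 = (-1443 - 13*(-270)²) - 2179 = (-1443 - 13*72900) - 2179 = (-1443 - 947700) - 2179 = -949143 - 2179 = -951322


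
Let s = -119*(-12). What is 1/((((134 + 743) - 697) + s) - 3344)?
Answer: -1/1736 ≈ -0.00057604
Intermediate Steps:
s = 1428
1/((((134 + 743) - 697) + s) - 3344) = 1/((((134 + 743) - 697) + 1428) - 3344) = 1/(((877 - 697) + 1428) - 3344) = 1/((180 + 1428) - 3344) = 1/(1608 - 3344) = 1/(-1736) = -1/1736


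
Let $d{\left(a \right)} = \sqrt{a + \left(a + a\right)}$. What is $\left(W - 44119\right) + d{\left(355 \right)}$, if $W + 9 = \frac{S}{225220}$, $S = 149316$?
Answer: $- \frac{2484589711}{56305} + \sqrt{1065} \approx -44095.0$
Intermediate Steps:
$d{\left(a \right)} = \sqrt{3} \sqrt{a}$ ($d{\left(a \right)} = \sqrt{a + 2 a} = \sqrt{3 a} = \sqrt{3} \sqrt{a}$)
$W = - \frac{469416}{56305}$ ($W = -9 + \frac{149316}{225220} = -9 + 149316 \cdot \frac{1}{225220} = -9 + \frac{37329}{56305} = - \frac{469416}{56305} \approx -8.337$)
$\left(W - 44119\right) + d{\left(355 \right)} = \left(- \frac{469416}{56305} - 44119\right) + \sqrt{3} \sqrt{355} = - \frac{2484589711}{56305} + \sqrt{1065}$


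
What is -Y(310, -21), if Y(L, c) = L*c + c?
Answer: 6531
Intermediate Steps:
Y(L, c) = c + L*c
-Y(310, -21) = -(-21)*(1 + 310) = -(-21)*311 = -1*(-6531) = 6531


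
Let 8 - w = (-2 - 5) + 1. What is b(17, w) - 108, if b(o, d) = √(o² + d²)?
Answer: -108 + √485 ≈ -85.977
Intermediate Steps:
w = 14 (w = 8 - ((-2 - 5) + 1) = 8 - (-7 + 1) = 8 - 1*(-6) = 8 + 6 = 14)
b(o, d) = √(d² + o²)
b(17, w) - 108 = √(14² + 17²) - 108 = √(196 + 289) - 108 = √485 - 108 = -108 + √485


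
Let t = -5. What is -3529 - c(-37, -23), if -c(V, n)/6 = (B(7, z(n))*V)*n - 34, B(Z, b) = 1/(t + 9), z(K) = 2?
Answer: -4913/2 ≈ -2456.5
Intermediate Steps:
B(Z, b) = ¼ (B(Z, b) = 1/(-5 + 9) = 1/4 = ¼)
c(V, n) = 204 - 3*V*n/2 (c(V, n) = -6*((V/4)*n - 34) = -6*(V*n/4 - 34) = -6*(-34 + V*n/4) = 204 - 3*V*n/2)
-3529 - c(-37, -23) = -3529 - (204 - 3/2*(-37)*(-23)) = -3529 - (204 - 2553/2) = -3529 - 1*(-2145/2) = -3529 + 2145/2 = -4913/2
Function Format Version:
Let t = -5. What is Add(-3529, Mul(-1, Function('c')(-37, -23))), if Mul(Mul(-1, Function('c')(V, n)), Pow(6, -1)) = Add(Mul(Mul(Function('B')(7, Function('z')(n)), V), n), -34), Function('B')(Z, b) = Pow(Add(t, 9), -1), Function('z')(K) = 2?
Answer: Rational(-4913, 2) ≈ -2456.5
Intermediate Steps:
Function('B')(Z, b) = Rational(1, 4) (Function('B')(Z, b) = Pow(Add(-5, 9), -1) = Pow(4, -1) = Rational(1, 4))
Function('c')(V, n) = Add(204, Mul(Rational(-3, 2), V, n)) (Function('c')(V, n) = Mul(-6, Add(Mul(Mul(Rational(1, 4), V), n), -34)) = Mul(-6, Add(Mul(Rational(1, 4), V, n), -34)) = Mul(-6, Add(-34, Mul(Rational(1, 4), V, n))) = Add(204, Mul(Rational(-3, 2), V, n)))
Add(-3529, Mul(-1, Function('c')(-37, -23))) = Add(-3529, Mul(-1, Add(204, Mul(Rational(-3, 2), -37, -23)))) = Add(-3529, Mul(-1, Add(204, Rational(-2553, 2)))) = Add(-3529, Mul(-1, Rational(-2145, 2))) = Add(-3529, Rational(2145, 2)) = Rational(-4913, 2)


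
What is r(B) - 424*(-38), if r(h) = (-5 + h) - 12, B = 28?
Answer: 16123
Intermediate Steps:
r(h) = -17 + h
r(B) - 424*(-38) = (-17 + 28) - 424*(-38) = 11 + 16112 = 16123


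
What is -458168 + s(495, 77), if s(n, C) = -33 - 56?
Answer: -458257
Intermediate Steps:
s(n, C) = -89
-458168 + s(495, 77) = -458168 - 89 = -458257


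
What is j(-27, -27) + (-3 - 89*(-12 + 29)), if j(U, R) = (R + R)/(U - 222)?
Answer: -125810/83 ≈ -1515.8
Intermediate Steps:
j(U, R) = 2*R/(-222 + U) (j(U, R) = (2*R)/(-222 + U) = 2*R/(-222 + U))
j(-27, -27) + (-3 - 89*(-12 + 29)) = 2*(-27)/(-222 - 27) + (-3 - 89*(-12 + 29)) = 2*(-27)/(-249) + (-3 - 89*17) = 2*(-27)*(-1/249) + (-3 - 1513) = 18/83 - 1516 = -125810/83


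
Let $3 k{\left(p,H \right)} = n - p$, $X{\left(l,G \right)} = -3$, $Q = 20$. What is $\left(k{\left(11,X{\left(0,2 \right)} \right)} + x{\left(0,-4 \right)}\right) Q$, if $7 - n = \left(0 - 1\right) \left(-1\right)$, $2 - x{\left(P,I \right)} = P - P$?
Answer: $\frac{20}{3} \approx 6.6667$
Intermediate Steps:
$x{\left(P,I \right)} = 2$ ($x{\left(P,I \right)} = 2 - \left(P - P\right) = 2 - 0 = 2 + 0 = 2$)
$n = 6$ ($n = 7 - \left(0 - 1\right) \left(-1\right) = 7 - \left(-1\right) \left(-1\right) = 7 - 1 = 6$)
$k{\left(p,H \right)} = 2 - \frac{p}{3}$ ($k{\left(p,H \right)} = \frac{6 - p}{3} = 2 - \frac{p}{3}$)
$\left(k{\left(11,X{\left(0,2 \right)} \right)} + x{\left(0,-4 \right)}\right) Q = \left(\left(2 - \frac{11}{3}\right) + 2\right) 20 = \left(- \frac{5}{3} + 2\right) 20 = \frac{1}{3} \cdot 20 = \frac{20}{3}$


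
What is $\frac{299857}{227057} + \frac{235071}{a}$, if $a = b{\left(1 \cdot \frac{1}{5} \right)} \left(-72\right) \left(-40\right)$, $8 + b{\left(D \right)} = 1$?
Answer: $- \frac{5258822103}{508607680} \approx -10.34$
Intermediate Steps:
$b{\left(D \right)} = -7$ ($b{\left(D \right)} = -8 + 1 = -7$)
$a = -20160$ ($a = \left(-7\right) \left(-72\right) \left(-40\right) = 504 \left(-40\right) = -20160$)
$\frac{299857}{227057} + \frac{235071}{a} = \frac{299857}{227057} + \frac{235071}{-20160} = 299857 \cdot \frac{1}{227057} + 235071 \left(- \frac{1}{20160}\right) = \frac{299857}{227057} - \frac{26119}{2240} = - \frac{5258822103}{508607680}$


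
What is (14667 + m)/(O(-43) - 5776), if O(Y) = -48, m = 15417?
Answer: -7521/1456 ≈ -5.1655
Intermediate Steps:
(14667 + m)/(O(-43) - 5776) = (14667 + 15417)/(-48 - 5776) = 30084/(-5824) = 30084*(-1/5824) = -7521/1456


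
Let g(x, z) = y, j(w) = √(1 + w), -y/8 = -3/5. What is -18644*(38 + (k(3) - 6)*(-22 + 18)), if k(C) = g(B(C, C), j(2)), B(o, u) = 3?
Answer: -3989816/5 ≈ -7.9796e+5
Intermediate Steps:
y = 24/5 (y = -(-24)/5 = -8*(-⅗) = 24/5 ≈ 4.8000)
g(x, z) = 24/5
k(C) = 24/5
-18644*(38 + (k(3) - 6)*(-22 + 18)) = -18644*(38 + (24/5 - 6)*(-22 + 18)) = -18644*(38 - 6/5*(-4)) = -18644*(38 + 24/5) = -18644*214/5 = -3989816/5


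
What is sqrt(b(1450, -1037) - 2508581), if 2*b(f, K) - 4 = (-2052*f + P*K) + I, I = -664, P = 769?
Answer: 5*I*sqrt(703254)/2 ≈ 2096.5*I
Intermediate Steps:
b(f, K) = -330 - 1026*f + 769*K/2 (b(f, K) = 2 + ((-2052*f + 769*K) - 664)/2 = 2 + (-664 - 2052*f + 769*K)/2 = 2 + (-332 - 1026*f + 769*K/2) = -330 - 1026*f + 769*K/2)
sqrt(b(1450, -1037) - 2508581) = sqrt((-330 - 1026*1450 + (769/2)*(-1037)) - 2508581) = sqrt((-330 - 1487700 - 797453/2) - 2508581) = sqrt(-3773513/2 - 2508581) = sqrt(-8790675/2) = 5*I*sqrt(703254)/2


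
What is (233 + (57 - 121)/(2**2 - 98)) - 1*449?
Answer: -10120/47 ≈ -215.32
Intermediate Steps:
(233 + (57 - 121)/(2**2 - 98)) - 1*449 = (233 - 64/(4 - 98)) - 449 = (233 - 64/(-94)) - 449 = (233 - 64*(-1/94)) - 449 = (233 + 32/47) - 449 = 10983/47 - 449 = -10120/47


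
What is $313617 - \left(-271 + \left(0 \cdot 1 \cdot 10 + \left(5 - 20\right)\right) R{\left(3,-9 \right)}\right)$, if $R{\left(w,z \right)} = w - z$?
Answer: $314068$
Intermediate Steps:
$313617 - \left(-271 + \left(0 \cdot 1 \cdot 10 + \left(5 - 20\right)\right) R{\left(3,-9 \right)}\right) = 313617 - \left(-271 + \left(0 \cdot 1 \cdot 10 + \left(5 - 20\right)\right) \left(3 - -9\right)\right) = 313617 - \left(-271 + \left(0 \cdot 10 + \left(5 - 20\right)\right) \left(3 + 9\right)\right) = 313617 - \left(-271 + \left(0 - 15\right) 12\right) = 313617 - \left(-271 - 180\right) = 313617 - -451 = 313617 + 451 = 314068$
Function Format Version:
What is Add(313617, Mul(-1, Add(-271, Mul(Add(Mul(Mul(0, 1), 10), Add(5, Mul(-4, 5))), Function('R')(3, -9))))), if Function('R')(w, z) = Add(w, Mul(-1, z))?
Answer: 314068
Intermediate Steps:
Add(313617, Mul(-1, Add(-271, Mul(Add(Mul(Mul(0, 1), 10), Add(5, Mul(-4, 5))), Function('R')(3, -9))))) = Add(313617, Mul(-1, Add(-271, Mul(Add(Mul(Mul(0, 1), 10), Add(5, Mul(-4, 5))), Add(3, Mul(-1, -9)))))) = Add(313617, Mul(-1, Add(-271, Mul(Add(Mul(0, 10), Add(5, -20)), Add(3, 9))))) = Add(313617, Mul(-1, Add(-271, Mul(Add(0, -15), 12)))) = Add(313617, Mul(-1, Add(-271, Mul(-15, 12)))) = Add(313617, Mul(-1, Add(-271, -180))) = Add(313617, Mul(-1, -451)) = Add(313617, 451) = 314068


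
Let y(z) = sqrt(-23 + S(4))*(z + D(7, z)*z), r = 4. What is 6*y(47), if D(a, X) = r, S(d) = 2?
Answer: 1410*I*sqrt(21) ≈ 6461.4*I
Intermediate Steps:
D(a, X) = 4
y(z) = 5*I*z*sqrt(21) (y(z) = sqrt(-23 + 2)*(z + 4*z) = sqrt(-21)*(5*z) = (I*sqrt(21))*(5*z) = 5*I*z*sqrt(21))
6*y(47) = 6*(5*I*47*sqrt(21)) = 6*(235*I*sqrt(21)) = 1410*I*sqrt(21)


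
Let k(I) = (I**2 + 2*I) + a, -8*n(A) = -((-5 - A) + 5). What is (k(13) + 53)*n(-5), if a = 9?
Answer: 1285/8 ≈ 160.63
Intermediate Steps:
n(A) = -A/8 (n(A) = -(-1)*((-5 - A) + 5)/8 = -(-1)*(-A)/8 = -A/8)
k(I) = 9 + I**2 + 2*I (k(I) = (I**2 + 2*I) + 9 = 9 + I**2 + 2*I)
(k(13) + 53)*n(-5) = ((9 + 13**2 + 2*13) + 53)*(-1/8*(-5)) = ((9 + 169 + 26) + 53)*(5/8) = (204 + 53)*(5/8) = 257*(5/8) = 1285/8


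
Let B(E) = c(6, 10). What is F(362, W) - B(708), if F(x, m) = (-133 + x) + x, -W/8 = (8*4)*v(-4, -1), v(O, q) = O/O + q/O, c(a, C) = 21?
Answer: 570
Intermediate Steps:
B(E) = 21
v(O, q) = 1 + q/O
W = -320 (W = -8*8*4*(-4 - 1)/(-4) = -256*(-¼*(-5)) = -256*5/4 = -8*40 = -320)
F(x, m) = -133 + 2*x
F(362, W) - B(708) = (-133 + 2*362) - 1*21 = (-133 + 724) - 21 = 591 - 21 = 570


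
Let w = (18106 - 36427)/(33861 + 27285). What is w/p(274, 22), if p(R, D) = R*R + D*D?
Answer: -6107/1540063920 ≈ -3.9654e-6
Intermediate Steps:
p(R, D) = D**2 + R**2 (p(R, D) = R**2 + D**2 = D**2 + R**2)
w = -6107/20382 (w = -18321/61146 = -18321*1/61146 = -6107/20382 ≈ -0.29963)
w/p(274, 22) = -6107/(20382*(22**2 + 274**2)) = -6107/(20382*(484 + 75076)) = -6107/20382/75560 = -6107/20382*1/75560 = -6107/1540063920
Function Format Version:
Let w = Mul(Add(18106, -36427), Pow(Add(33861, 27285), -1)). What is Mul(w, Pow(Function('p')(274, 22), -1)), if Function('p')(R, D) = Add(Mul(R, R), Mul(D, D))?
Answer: Rational(-6107, 1540063920) ≈ -3.9654e-6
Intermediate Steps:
Function('p')(R, D) = Add(Pow(D, 2), Pow(R, 2)) (Function('p')(R, D) = Add(Pow(R, 2), Pow(D, 2)) = Add(Pow(D, 2), Pow(R, 2)))
w = Rational(-6107, 20382) (w = Mul(-18321, Pow(61146, -1)) = Mul(-18321, Rational(1, 61146)) = Rational(-6107, 20382) ≈ -0.29963)
Mul(w, Pow(Function('p')(274, 22), -1)) = Mul(Rational(-6107, 20382), Pow(Add(Pow(22, 2), Pow(274, 2)), -1)) = Mul(Rational(-6107, 20382), Pow(Add(484, 75076), -1)) = Mul(Rational(-6107, 20382), Pow(75560, -1)) = Mul(Rational(-6107, 20382), Rational(1, 75560)) = Rational(-6107, 1540063920)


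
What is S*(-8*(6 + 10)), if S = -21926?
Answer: 2806528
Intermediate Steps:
S*(-8*(6 + 10)) = -(-175408)*(6 + 10) = -(-175408)*16 = -21926*(-128) = 2806528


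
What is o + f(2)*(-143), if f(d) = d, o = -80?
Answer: -366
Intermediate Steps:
o + f(2)*(-143) = -80 + 2*(-143) = -80 - 286 = -366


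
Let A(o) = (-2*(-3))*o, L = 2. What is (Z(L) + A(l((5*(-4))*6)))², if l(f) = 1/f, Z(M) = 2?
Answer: 1521/400 ≈ 3.8025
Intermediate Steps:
A(o) = 6*o
(Z(L) + A(l((5*(-4))*6)))² = (2 + 6/(((5*(-4))*6)))² = (2 + 6/((-20*6)))² = (2 + 6/(-120))² = (2 + 6*(-1/120))² = (2 - 1/20)² = (39/20)² = 1521/400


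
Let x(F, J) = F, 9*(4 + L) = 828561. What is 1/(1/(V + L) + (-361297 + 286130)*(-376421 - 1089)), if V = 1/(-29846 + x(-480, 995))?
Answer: 8375283047/237659495498686026968 ≈ 3.5241e-11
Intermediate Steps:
L = 276175/3 (L = -4 + (⅑)*828561 = -4 + 276187/3 = 276175/3 ≈ 92058.)
V = -1/30326 (V = 1/(-29846 - 480) = 1/(-30326) = -1/30326 ≈ -3.2975e-5)
1/(1/(V + L) + (-361297 + 286130)*(-376421 - 1089)) = 1/(1/(-1/30326 + 276175/3) + (-361297 + 286130)*(-376421 - 1089)) = 1/(1/(8375283047/90978) - 75167*(-377510)) = 1/(90978/8375283047 + 28376294170) = 1/(237659495498686026968/8375283047) = 8375283047/237659495498686026968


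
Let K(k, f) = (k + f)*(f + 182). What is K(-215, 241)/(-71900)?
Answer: -5499/35950 ≈ -0.15296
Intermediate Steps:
K(k, f) = (182 + f)*(f + k) (K(k, f) = (f + k)*(182 + f) = (182 + f)*(f + k))
K(-215, 241)/(-71900) = (241² + 182*241 + 182*(-215) + 241*(-215))/(-71900) = (58081 + 43862 - 39130 - 51815)*(-1/71900) = 10998*(-1/71900) = -5499/35950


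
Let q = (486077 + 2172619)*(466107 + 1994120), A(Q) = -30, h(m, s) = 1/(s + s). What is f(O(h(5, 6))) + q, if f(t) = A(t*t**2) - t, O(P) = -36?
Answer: 6540995683998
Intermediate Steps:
h(m, s) = 1/(2*s)
f(t) = -30 - t
q = 6540995683992 (q = 2658696*2460227 = 6540995683992)
f(O(h(5, 6))) + q = (-30 - 1*(-36)) + 6540995683992 = (-30 + 36) + 6540995683992 = 6 + 6540995683992 = 6540995683998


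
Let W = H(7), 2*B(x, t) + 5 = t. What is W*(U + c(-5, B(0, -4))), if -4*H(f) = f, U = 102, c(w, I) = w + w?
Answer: -161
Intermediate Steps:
B(x, t) = -5/2 + t/2
c(w, I) = 2*w
H(f) = -f/4
W = -7/4 (W = -1/4*7 = -7/4 ≈ -1.7500)
W*(U + c(-5, B(0, -4))) = -7*(102 + 2*(-5))/4 = -7*(102 - 10)/4 = -7/4*92 = -161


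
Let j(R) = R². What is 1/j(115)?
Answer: 1/13225 ≈ 7.5614e-5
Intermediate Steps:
1/j(115) = 1/(115²) = 1/13225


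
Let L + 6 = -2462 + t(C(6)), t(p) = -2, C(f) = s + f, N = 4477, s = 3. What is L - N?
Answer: -6947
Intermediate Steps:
C(f) = 3 + f
L = -2470 (L = -6 + (-2462 - 2) = -6 - 2464 = -2470)
L - N = -2470 - 1*4477 = -2470 - 4477 = -6947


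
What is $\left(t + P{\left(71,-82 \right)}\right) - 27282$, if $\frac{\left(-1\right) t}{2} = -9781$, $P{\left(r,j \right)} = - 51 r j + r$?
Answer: $289273$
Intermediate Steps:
$P{\left(r,j \right)} = r - 51 j r$ ($P{\left(r,j \right)} = - 51 j r + r = r - 51 j r$)
$t = 19562$ ($t = \left(-2\right) \left(-9781\right) = 19562$)
$\left(t + P{\left(71,-82 \right)}\right) - 27282 = \left(19562 + 71 \left(1 - -4182\right)\right) - 27282 = \left(19562 + 71 \left(1 + 4182\right)\right) - 27282 = \left(19562 + 71 \cdot 4183\right) - 27282 = \left(19562 + 296993\right) - 27282 = 316555 - 27282 = 289273$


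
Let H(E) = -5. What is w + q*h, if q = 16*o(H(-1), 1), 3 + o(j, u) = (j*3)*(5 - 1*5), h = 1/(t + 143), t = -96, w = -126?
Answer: -5970/47 ≈ -127.02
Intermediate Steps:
h = 1/47 (h = 1/(-96 + 143) = 1/47 ≈ 0.021277)
o(j, u) = -3 (o(j, u) = -3 + (j*3)*(5 - 1*5) = -3 + (3*j)*(5 - 5) = -3 + (3*j)*0 = -3 + 0 = -3)
q = -48 (q = 16*(-3) = -48)
w + q*h = -126 - 48*1/47 = -126 - 48/47 = -5970/47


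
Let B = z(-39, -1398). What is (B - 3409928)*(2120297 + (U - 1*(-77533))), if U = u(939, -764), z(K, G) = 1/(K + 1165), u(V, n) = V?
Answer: -8442347117740863/1126 ≈ -7.4976e+12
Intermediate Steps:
z(K, G) = 1/(1165 + K)
U = 939
B = 1/1126 (B = 1/(1165 - 39) = 1/1126 ≈ 0.00088810)
(B - 3409928)*(2120297 + (U - 1*(-77533))) = (1/1126 - 3409928)*(2120297 + (939 - 1*(-77533))) = -3839578927*(2120297 + (939 + 77533))/1126 = -3839578927*(2120297 + 78472)/1126 = -3839578927/1126*2198769 = -8442347117740863/1126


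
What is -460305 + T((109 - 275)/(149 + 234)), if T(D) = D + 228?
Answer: -176209657/383 ≈ -4.6008e+5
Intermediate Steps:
T(D) = 228 + D
-460305 + T((109 - 275)/(149 + 234)) = -460305 + (228 + (109 - 275)/(149 + 234)) = -460305 + (228 - 166/383) = -460305 + 87158/383 = -176209657/383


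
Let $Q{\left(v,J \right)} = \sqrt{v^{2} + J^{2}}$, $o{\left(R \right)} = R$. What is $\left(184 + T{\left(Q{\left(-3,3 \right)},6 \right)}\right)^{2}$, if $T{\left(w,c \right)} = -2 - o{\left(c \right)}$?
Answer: $30976$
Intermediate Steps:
$Q{\left(v,J \right)} = \sqrt{J^{2} + v^{2}}$
$T{\left(w,c \right)} = -2 - c$
$\left(184 + T{\left(Q{\left(-3,3 \right)},6 \right)}\right)^{2} = \left(184 - 8\right)^{2} = 176^{2} = 30976$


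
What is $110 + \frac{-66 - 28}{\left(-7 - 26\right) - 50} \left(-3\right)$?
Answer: $\frac{8848}{83} \approx 106.6$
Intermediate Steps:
$110 + \frac{-66 - 28}{\left(-7 - 26\right) - 50} \left(-3\right) = 110 + - \frac{94}{\left(-7 - 26\right) - 50} \left(-3\right) = 110 + - \frac{94}{-33 - 50} \left(-3\right) = 110 + - \frac{94}{-83} \left(-3\right) = 110 + \left(-94\right) \left(- \frac{1}{83}\right) \left(-3\right) = 110 + \frac{94}{83} \left(-3\right) = 110 - \frac{282}{83} = \frac{8848}{83}$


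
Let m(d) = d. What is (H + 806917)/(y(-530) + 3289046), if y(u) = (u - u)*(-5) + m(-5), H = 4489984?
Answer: 5296901/3289041 ≈ 1.6105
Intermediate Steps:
y(u) = -5 (y(u) = (u - u)*(-5) - 5 = 0*(-5) - 5 = 0 - 5 = -5)
(H + 806917)/(y(-530) + 3289046) = (4489984 + 806917)/(-5 + 3289046) = 5296901/3289041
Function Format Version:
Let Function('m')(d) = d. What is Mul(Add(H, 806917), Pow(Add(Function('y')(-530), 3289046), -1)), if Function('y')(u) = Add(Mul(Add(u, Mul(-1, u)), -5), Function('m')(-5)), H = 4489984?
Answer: Rational(5296901, 3289041) ≈ 1.6105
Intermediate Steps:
Function('y')(u) = -5 (Function('y')(u) = Add(Mul(Add(u, Mul(-1, u)), -5), -5) = Add(Mul(0, -5), -5) = Add(0, -5) = -5)
Mul(Add(H, 806917), Pow(Add(Function('y')(-530), 3289046), -1)) = Mul(Add(4489984, 806917), Pow(Add(-5, 3289046), -1)) = Mul(5296901, Pow(3289041, -1)) = Mul(5296901, Rational(1, 3289041)) = Rational(5296901, 3289041)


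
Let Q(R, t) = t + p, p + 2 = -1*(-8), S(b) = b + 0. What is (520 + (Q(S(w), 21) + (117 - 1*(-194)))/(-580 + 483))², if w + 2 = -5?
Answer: 2510210404/9409 ≈ 2.6679e+5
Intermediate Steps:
w = -7 (w = -2 - 5 = -7)
S(b) = b
p = 6 (p = -2 - 1*(-8) = -2 + 8 = 6)
Q(R, t) = 6 + t (Q(R, t) = t + 6 = 6 + t)
(520 + (Q(S(w), 21) + (117 - 1*(-194)))/(-580 + 483))² = (520 + ((6 + 21) + (117 - 1*(-194)))/(-580 + 483))² = (520 + (27 + (117 + 194))/(-97))² = (520 + (27 + 311)*(-1/97))² = (520 + 338*(-1/97))² = (520 - 338/97)² = (50102/97)² = 2510210404/9409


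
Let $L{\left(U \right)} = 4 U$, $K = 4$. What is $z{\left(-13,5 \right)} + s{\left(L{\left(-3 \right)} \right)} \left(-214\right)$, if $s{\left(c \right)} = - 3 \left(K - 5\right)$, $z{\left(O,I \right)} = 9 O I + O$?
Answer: $-1240$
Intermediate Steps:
$z{\left(O,I \right)} = O + 9 I O$ ($z{\left(O,I \right)} = 9 I O + O = O + 9 I O$)
$s{\left(c \right)} = 3$ ($s{\left(c \right)} = - 3 \left(4 - 5\right) = \left(-3\right) \left(-1\right) = 3$)
$z{\left(-13,5 \right)} + s{\left(L{\left(-3 \right)} \right)} \left(-214\right) = - 13 \left(1 + 9 \cdot 5\right) + 3 \left(-214\right) = - 13 \left(1 + 45\right) - 642 = \left(-13\right) 46 - 642 = -598 - 642 = -1240$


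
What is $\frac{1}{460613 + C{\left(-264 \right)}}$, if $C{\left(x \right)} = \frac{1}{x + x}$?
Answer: $\frac{528}{243203663} \approx 2.171 \cdot 10^{-6}$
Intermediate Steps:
$C{\left(x \right)} = \frac{1}{2 x}$
$\frac{1}{460613 + C{\left(-264 \right)}} = \frac{1}{460613 + \frac{1}{2 \left(-264\right)}} = \frac{1}{460613 + \frac{1}{2} \left(- \frac{1}{264}\right)} = \frac{1}{460613 - \frac{1}{528}} = \frac{1}{\frac{243203663}{528}} = \frac{528}{243203663}$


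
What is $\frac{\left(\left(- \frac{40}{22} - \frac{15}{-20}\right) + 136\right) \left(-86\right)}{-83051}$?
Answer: $\frac{255291}{1827122} \approx 0.13972$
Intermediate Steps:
$\frac{\left(\left(- \frac{40}{22} - \frac{15}{-20}\right) + 136\right) \left(-86\right)}{-83051} = \left(\left(\left(-40\right) \frac{1}{22} - - \frac{3}{4}\right) + 136\right) \left(-86\right) \left(- \frac{1}{83051}\right) = \left(\left(- \frac{20}{11} + \frac{3}{4}\right) + 136\right) \left(-86\right) \left(- \frac{1}{83051}\right) = \left(- \frac{47}{44} + 136\right) \left(-86\right) \left(- \frac{1}{83051}\right) = \frac{5937}{44} \left(-86\right) \left(- \frac{1}{83051}\right) = \left(- \frac{255291}{22}\right) \left(- \frac{1}{83051}\right) = \frac{255291}{1827122}$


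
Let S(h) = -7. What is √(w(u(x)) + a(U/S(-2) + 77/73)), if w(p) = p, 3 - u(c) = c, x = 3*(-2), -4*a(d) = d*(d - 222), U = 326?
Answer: 3*I*√352236467/1022 ≈ 55.092*I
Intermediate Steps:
a(d) = -d*(-222 + d)/4 (a(d) = -d*(d - 222)/4 = -d*(-222 + d)/4)
x = -6
u(c) = 3 - c
√(w(u(x)) + a(U/S(-2) + 77/73)) = √((3 - 1*(-6)) + (326/(-7) + 77/73)*(222 - (326/(-7) + 77/73))/4) = √((3 + 6) + (326*(-⅐) + 77*(1/73))*(222 - (326*(-⅐) + 77*(1/73)))/4) = √(9 + (-326/7 + 77/73)*(222 - (-326/7 + 77/73))/4) = √(9 + (¼)*(-23259/511)*(222 - 1*(-23259/511))) = √(9 + (¼)*(-23259/511)*(222 + 23259/511)) = √(9 + (¼)*(-23259/511)*(136701/511)) = √(9 - 3179528559/1044484) = √(-3170128203/1044484) = 3*I*√352236467/1022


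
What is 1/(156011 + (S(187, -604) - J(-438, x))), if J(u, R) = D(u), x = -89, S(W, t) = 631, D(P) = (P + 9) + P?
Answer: 1/157509 ≈ 6.3488e-6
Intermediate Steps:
D(P) = 9 + 2*P (D(P) = (9 + P) + P = 9 + 2*P)
J(u, R) = 9 + 2*u
1/(156011 + (S(187, -604) - J(-438, x))) = 1/(156011 + (631 - (9 + 2*(-438)))) = 1/(156011 + (631 - (9 - 876))) = 1/(156011 + (631 - 1*(-867))) = 1/(156011 + (631 + 867)) = 1/(156011 + 1498) = 1/157509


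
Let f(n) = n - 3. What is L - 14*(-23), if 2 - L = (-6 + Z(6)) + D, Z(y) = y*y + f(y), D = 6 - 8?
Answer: 293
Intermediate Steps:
f(n) = -3 + n
D = -2
Z(y) = -3 + y + y² (Z(y) = y*y + (-3 + y) = y² + (-3 + y) = -3 + y + y²)
L = -29 (L = 2 - ((-6 + (-3 + 6 + 6²)) - 2) = 2 - ((-6 + (-3 + 6 + 36)) - 2) = 2 - ((-6 + 39) - 2) = 2 - (33 - 2) = 2 - 1*31 = 2 - 31 = -29)
L - 14*(-23) = -29 - 14*(-23) = -29 + 322 = 293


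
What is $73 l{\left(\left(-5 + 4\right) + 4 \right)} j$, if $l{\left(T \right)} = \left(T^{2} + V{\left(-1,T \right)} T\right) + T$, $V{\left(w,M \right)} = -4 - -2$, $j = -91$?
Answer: $-39858$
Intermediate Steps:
$V{\left(w,M \right)} = -2$ ($V{\left(w,M \right)} = -4 + 2 = -2$)
$l{\left(T \right)} = T^{2} - T$ ($l{\left(T \right)} = \left(T^{2} - 2 T\right) + T = T^{2} - T$)
$73 l{\left(\left(-5 + 4\right) + 4 \right)} j = 73 \left(\left(-5 + 4\right) + 4\right) \left(-1 + \left(\left(-5 + 4\right) + 4\right)\right) \left(-91\right) = 73 \left(-1 + 4\right) \left(-1 + \left(-1 + 4\right)\right) \left(-91\right) = 73 \cdot 3 \left(-1 + 3\right) \left(-91\right) = 73 \cdot 3 \cdot 2 \left(-91\right) = 73 \cdot 6 \left(-91\right) = 438 \left(-91\right) = -39858$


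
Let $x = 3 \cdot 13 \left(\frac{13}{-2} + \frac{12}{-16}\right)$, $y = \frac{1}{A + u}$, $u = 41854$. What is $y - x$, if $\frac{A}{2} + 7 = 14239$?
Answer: $\frac{39764831}{140636} \approx 282.75$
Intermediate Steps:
$A = 28464$ ($A = -14 + 2 \cdot 14239 = -14 + 28478 = 28464$)
$y = \frac{1}{70318}$ ($y = \frac{1}{28464 + 41854} = \frac{1}{70318} \approx 1.4221 \cdot 10^{-5}$)
$x = - \frac{1131}{4}$ ($x = 39 \left(13 \left(- \frac{1}{2}\right) + 12 \left(- \frac{1}{16}\right)\right) = 39 \left(- \frac{13}{2} - \frac{3}{4}\right) = 39 \left(- \frac{29}{4}\right) = - \frac{1131}{4} \approx -282.75$)
$y - x = \frac{1}{70318} - - \frac{1131}{4} = \frac{1}{70318} + \frac{1131}{4} = \frac{39764831}{140636}$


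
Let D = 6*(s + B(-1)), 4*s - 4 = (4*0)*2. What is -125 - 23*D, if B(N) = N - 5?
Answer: 565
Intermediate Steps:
B(N) = -5 + N
s = 1 (s = 1 + ((4*0)*2)/4 = 1 + (0*2)/4 = 1 + (¼)*0 = 1 + 0 = 1)
D = -30 (D = 6*(1 + (-5 - 1)) = 6*(1 - 6) = 6*(-5) = -30)
-125 - 23*D = -125 - 23*(-30) = -125 + 690 = 565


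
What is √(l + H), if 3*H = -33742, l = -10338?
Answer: 2*I*√48567/3 ≈ 146.92*I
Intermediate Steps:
H = -33742/3 (H = (⅓)*(-33742) = -33742/3 ≈ -11247.)
√(l + H) = √(-10338 - 33742/3) = √(-64756/3) = 2*I*√48567/3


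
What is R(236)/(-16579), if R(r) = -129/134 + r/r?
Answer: -5/2221586 ≈ -2.2506e-6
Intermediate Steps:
R(r) = 5/134 (R(r) = -129*1/134 + 1 = -129/134 + 1 = 5/134)
R(236)/(-16579) = (5/134)/(-16579) = (5/134)*(-1/16579) = -5/2221586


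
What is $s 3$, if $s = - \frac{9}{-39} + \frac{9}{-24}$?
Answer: $- \frac{45}{104} \approx -0.43269$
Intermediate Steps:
$s = - \frac{15}{104}$ ($s = \left(-9\right) \left(- \frac{1}{39}\right) + 9 \left(- \frac{1}{24}\right) = \frac{3}{13} - \frac{3}{8} = - \frac{15}{104} \approx -0.14423$)
$s 3 = \left(- \frac{15}{104}\right) 3 = - \frac{45}{104}$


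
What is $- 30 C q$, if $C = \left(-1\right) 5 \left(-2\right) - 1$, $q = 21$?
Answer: $-5670$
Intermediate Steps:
$C = 9$ ($C = \left(-5\right) \left(-2\right) - 1 = 10 - 1 = 9$)
$- 30 C q = \left(-30\right) 9 \cdot 21 = \left(-270\right) 21 = -5670$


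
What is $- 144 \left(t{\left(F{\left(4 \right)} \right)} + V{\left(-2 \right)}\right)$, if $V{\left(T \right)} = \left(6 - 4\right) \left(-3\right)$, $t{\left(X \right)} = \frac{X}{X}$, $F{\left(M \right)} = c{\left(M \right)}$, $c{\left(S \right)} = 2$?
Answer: $720$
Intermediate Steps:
$F{\left(M \right)} = 2$
$t{\left(X \right)} = 1$
$V{\left(T \right)} = -6$ ($V{\left(T \right)} = 2 \left(-3\right) = -6$)
$- 144 \left(t{\left(F{\left(4 \right)} \right)} + V{\left(-2 \right)}\right) = - 144 \left(1 - 6\right) = \left(-144\right) \left(-5\right) = 720$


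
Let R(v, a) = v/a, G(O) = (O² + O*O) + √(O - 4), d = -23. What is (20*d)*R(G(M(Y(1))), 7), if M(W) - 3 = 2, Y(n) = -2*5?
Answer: -23460/7 ≈ -3351.4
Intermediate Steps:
Y(n) = -10
M(W) = 5 (M(W) = 3 + 2 = 5)
G(O) = √(-4 + O) + 2*O² (G(O) = (O² + O²) + √(-4 + O) = 2*O² + √(-4 + O) = √(-4 + O) + 2*O²)
(20*d)*R(G(M(Y(1))), 7) = (20*(-23))*((√(-4 + 5) + 2*5²)/7) = -460*(√1 + 2*25)/7 = -460*(1 + 50)/7 = -23460/7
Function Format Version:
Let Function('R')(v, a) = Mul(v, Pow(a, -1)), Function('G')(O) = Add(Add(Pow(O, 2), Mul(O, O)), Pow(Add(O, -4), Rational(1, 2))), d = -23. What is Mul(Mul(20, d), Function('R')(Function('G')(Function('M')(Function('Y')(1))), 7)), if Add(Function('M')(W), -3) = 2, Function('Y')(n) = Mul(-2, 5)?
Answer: Rational(-23460, 7) ≈ -3351.4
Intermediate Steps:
Function('Y')(n) = -10
Function('M')(W) = 5 (Function('M')(W) = Add(3, 2) = 5)
Function('G')(O) = Add(Pow(Add(-4, O), Rational(1, 2)), Mul(2, Pow(O, 2))) (Function('G')(O) = Add(Add(Pow(O, 2), Pow(O, 2)), Pow(Add(-4, O), Rational(1, 2))) = Add(Mul(2, Pow(O, 2)), Pow(Add(-4, O), Rational(1, 2))) = Add(Pow(Add(-4, O), Rational(1, 2)), Mul(2, Pow(O, 2))))
Mul(Mul(20, d), Function('R')(Function('G')(Function('M')(Function('Y')(1))), 7)) = Mul(Mul(20, -23), Mul(Add(Pow(Add(-4, 5), Rational(1, 2)), Mul(2, Pow(5, 2))), Pow(7, -1))) = Mul(-460, Mul(Add(Pow(1, Rational(1, 2)), Mul(2, 25)), Rational(1, 7))) = Mul(-460, Mul(Add(1, 50), Rational(1, 7))) = Mul(-460, Mul(51, Rational(1, 7))) = Mul(-460, Rational(51, 7)) = Rational(-23460, 7)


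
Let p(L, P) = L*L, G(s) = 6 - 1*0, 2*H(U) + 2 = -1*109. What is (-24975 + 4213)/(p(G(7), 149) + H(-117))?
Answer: 41524/39 ≈ 1064.7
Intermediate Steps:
H(U) = -111/2 (H(U) = -1 + (-1*109)/2 = -1 + (½)*(-109) = -1 - 109/2 = -111/2)
G(s) = 6 (G(s) = 6 + 0 = 6)
p(L, P) = L²
(-24975 + 4213)/(p(G(7), 149) + H(-117)) = (-24975 + 4213)/(6² - 111/2) = -20762/(36 - 111/2) = -20762/(-39/2) = -20762*(-2/39) = 41524/39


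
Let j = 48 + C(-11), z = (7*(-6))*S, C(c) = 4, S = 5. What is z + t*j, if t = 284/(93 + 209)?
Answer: -24326/151 ≈ -161.10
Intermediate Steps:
z = -210 (z = (7*(-6))*5 = -42*5 = -210)
j = 52 (j = 48 + 4 = 52)
t = 142/151 (t = 284/302 = 284*(1/302) = 142/151 ≈ 0.94040)
z + t*j = -210 + (142/151)*52 = -210 + 7384/151 = -24326/151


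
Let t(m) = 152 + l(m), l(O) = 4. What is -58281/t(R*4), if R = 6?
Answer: -19427/52 ≈ -373.60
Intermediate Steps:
t(m) = 156 (t(m) = 152 + 4 = 156)
-58281/t(R*4) = -58281/156 = -58281*1/156 = -19427/52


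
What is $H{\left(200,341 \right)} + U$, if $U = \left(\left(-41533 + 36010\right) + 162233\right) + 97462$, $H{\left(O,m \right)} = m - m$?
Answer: $254172$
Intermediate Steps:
$H{\left(O,m \right)} = 0$
$U = 254172$ ($U = \left(-5523 + 162233\right) + 97462 = 156710 + 97462 = 254172$)
$H{\left(200,341 \right)} + U = 0 + 254172 = 254172$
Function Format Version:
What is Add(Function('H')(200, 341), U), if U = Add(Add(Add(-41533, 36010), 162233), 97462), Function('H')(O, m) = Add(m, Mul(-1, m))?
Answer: 254172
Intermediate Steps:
Function('H')(O, m) = 0
U = 254172 (U = Add(Add(-5523, 162233), 97462) = Add(156710, 97462) = 254172)
Add(Function('H')(200, 341), U) = Add(0, 254172) = 254172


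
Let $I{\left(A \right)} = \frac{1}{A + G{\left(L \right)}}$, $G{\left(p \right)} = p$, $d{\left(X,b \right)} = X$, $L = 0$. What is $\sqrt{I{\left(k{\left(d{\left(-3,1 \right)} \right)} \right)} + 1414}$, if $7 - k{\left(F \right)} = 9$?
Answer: $\frac{\sqrt{5654}}{2} \approx 37.597$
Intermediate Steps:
$k{\left(F \right)} = -2$ ($k{\left(F \right)} = 7 - 9 = -2$)
$I{\left(A \right)} = \frac{1}{A}$ ($I{\left(A \right)} = \frac{1}{A + 0} = \frac{1}{A}$)
$\sqrt{I{\left(k{\left(d{\left(-3,1 \right)} \right)} \right)} + 1414} = \sqrt{\frac{1}{-2} + 1414} = \sqrt{- \frac{1}{2} + 1414} = \sqrt{\frac{2827}{2}} = \frac{\sqrt{5654}}{2}$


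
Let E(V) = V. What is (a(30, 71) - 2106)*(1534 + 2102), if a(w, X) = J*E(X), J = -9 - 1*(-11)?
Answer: -7141104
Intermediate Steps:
J = 2 (J = -9 + 11 = 2)
a(w, X) = 2*X
(a(30, 71) - 2106)*(1534 + 2102) = (2*71 - 2106)*(1534 + 2102) = (142 - 2106)*3636 = -1964*3636 = -7141104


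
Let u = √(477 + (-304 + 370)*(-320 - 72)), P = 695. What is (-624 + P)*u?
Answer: 71*I*√25395 ≈ 11314.0*I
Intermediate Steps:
u = I*√25395 (u = √(477 + 66*(-392)) = √(477 - 25872) = √(-25395) = I*√25395 ≈ 159.36*I)
(-624 + P)*u = (-624 + 695)*(I*√25395) = 71*(I*√25395) = 71*I*√25395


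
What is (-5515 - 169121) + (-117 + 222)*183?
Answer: -155421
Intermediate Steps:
(-5515 - 169121) + (-117 + 222)*183 = -174636 + 105*183 = -174636 + 19215 = -155421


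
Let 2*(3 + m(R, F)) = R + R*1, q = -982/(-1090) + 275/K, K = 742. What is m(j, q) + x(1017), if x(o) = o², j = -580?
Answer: 1033706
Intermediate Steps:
q = 514197/404390 (q = -982/(-1090) + 275/742 = -982*(-1/1090) + 275*(1/742) = 491/545 + 275/742 = 514197/404390 ≈ 1.2715)
m(R, F) = -3 + R (m(R, F) = -3 + (R + R*1)/2 = -3 + (R + R)/2 = -3 + (2*R)/2 = -3 + R)
m(j, q) + x(1017) = (-3 - 580) + 1017² = -583 + 1034289 = 1033706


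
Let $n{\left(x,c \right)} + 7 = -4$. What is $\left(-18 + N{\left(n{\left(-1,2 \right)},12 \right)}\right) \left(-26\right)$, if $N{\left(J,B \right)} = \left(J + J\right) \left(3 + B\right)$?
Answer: $9048$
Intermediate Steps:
$n{\left(x,c \right)} = -11$ ($n{\left(x,c \right)} = -7 - 4 = -11$)
$N{\left(J,B \right)} = 2 J \left(3 + B\right)$
$\left(-18 + N{\left(n{\left(-1,2 \right)},12 \right)}\right) \left(-26\right) = \left(-18 + 2 \left(-11\right) \left(3 + 12\right)\right) \left(-26\right) = \left(-18 + 2 \left(-11\right) 15\right) \left(-26\right) = \left(-18 - 330\right) \left(-26\right) = \left(-348\right) \left(-26\right) = 9048$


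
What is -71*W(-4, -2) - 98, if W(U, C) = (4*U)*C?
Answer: -2370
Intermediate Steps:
W(U, C) = 4*C*U
-71*W(-4, -2) - 98 = -284*(-2)*(-4) - 98 = -71*32 - 98 = -2272 - 98 = -2370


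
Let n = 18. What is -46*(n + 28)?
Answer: -2116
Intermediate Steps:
-46*(n + 28) = -46*(18 + 28) = -46*46 = -2116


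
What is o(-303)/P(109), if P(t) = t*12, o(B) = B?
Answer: -101/436 ≈ -0.23165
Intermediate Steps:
P(t) = 12*t
o(-303)/P(109) = -303/(12*109) = -303/1308 = -303*1/1308 = -101/436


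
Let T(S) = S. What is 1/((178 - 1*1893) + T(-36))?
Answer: -1/1751 ≈ -0.00057110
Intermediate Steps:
1/((178 - 1*1893) + T(-36)) = 1/((178 - 1*1893) - 36) = 1/((178 - 1893) - 36) = 1/(-1715 - 36) = 1/(-1751) = -1/1751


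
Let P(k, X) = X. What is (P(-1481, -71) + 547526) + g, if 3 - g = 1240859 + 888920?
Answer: -1582321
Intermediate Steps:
g = -2129776 (g = 3 - (1240859 + 888920) = 3 - 1*2129779 = 3 - 2129779 = -2129776)
(P(-1481, -71) + 547526) + g = (-71 + 547526) - 2129776 = 547455 - 2129776 = -1582321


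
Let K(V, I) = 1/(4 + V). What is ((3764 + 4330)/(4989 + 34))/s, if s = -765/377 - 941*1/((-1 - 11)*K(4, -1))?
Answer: 9154314/3552361037 ≈ 0.0025770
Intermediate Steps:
s = 707219/1131 (s = -765/377 - 941*(4 + 4)/(-1 - 11) = -765*1/377 - 941/((-12/8)) = -765/377 - 941/((-12*1/8)) = -765/377 - 941/(-3/2) = -765/377 - 941*(-2/3) = -765/377 + 1882/3 = 707219/1131 ≈ 625.30)
((3764 + 4330)/(4989 + 34))/s = ((3764 + 4330)/(4989 + 34))/(707219/1131) = (8094/5023)*(1131/707219) = 9154314/3552361037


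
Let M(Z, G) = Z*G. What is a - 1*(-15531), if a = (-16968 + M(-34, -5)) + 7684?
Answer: 6417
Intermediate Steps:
M(Z, G) = G*Z
a = -9114 (a = (-16968 - 5*(-34)) + 7684 = (-16968 + 170) + 7684 = -16798 + 7684 = -9114)
a - 1*(-15531) = -9114 - 1*(-15531) = -9114 + 15531 = 6417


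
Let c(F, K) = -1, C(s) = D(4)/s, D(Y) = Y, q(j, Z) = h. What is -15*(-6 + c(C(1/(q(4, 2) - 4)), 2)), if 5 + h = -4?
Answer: 105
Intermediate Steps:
h = -9 (h = -5 - 4 = -9)
q(j, Z) = -9
C(s) = 4/s
-15*(-6 + c(C(1/(q(4, 2) - 4)), 2)) = -15*(-6 - 1) = -15*(-7) = 105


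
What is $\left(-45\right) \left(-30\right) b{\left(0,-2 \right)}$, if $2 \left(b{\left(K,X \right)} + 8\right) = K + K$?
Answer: $-10800$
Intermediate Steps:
$b{\left(K,X \right)} = -8 + K$ ($b{\left(K,X \right)} = -8 + \frac{K + K}{2} = -8 + \frac{2 K}{2} = -8 + K$)
$\left(-45\right) \left(-30\right) b{\left(0,-2 \right)} = \left(-45\right) \left(-30\right) \left(-8 + 0\right) = 1350 \left(-8\right) = -10800$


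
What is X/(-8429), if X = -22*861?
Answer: 18942/8429 ≈ 2.2472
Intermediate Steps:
X = -18942
X/(-8429) = -18942/(-8429) = -18942*(-1/8429) = 18942/8429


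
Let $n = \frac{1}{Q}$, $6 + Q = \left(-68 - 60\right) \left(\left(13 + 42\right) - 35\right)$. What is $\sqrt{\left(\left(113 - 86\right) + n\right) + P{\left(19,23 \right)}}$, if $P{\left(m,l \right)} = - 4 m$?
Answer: $\frac{i \sqrt{322636010}}{2566} \approx 7.0 i$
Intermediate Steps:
$Q = -2566$ ($Q = -6 + \left(-68 - 60\right) \left(\left(13 + 42\right) - 35\right) = -6 - 128 \left(55 - 35\right) = -6 - 2560 = -2566$)
$n = - \frac{1}{2566}$ ($n = \frac{1}{-2566} = - \frac{1}{2566} \approx -0.00038971$)
$\sqrt{\left(\left(113 - 86\right) + n\right) + P{\left(19,23 \right)}} = \sqrt{\left(\left(113 - 86\right) - \frac{1}{2566}\right) - 76} = \sqrt{\left(27 - \frac{1}{2566}\right) - 76} = \sqrt{\frac{69281}{2566} - 76} = \sqrt{- \frac{125735}{2566}} = \frac{i \sqrt{322636010}}{2566}$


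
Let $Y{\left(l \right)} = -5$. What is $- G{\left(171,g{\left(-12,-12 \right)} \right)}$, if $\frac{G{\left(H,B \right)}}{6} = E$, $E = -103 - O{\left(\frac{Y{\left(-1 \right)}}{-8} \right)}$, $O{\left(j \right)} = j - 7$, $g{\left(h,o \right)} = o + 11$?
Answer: $\frac{2319}{4} \approx 579.75$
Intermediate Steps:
$g{\left(h,o \right)} = 11 + o$
$O{\left(j \right)} = -7 + j$ ($O{\left(j \right)} = j - 7 = -7 + j$)
$E = - \frac{773}{8}$ ($E = -103 - \left(-7 - \frac{5}{-8}\right) = -103 - \left(-7 - - \frac{5}{8}\right) = -103 - \left(-7 + \frac{5}{8}\right) = -103 - - \frac{51}{8} = -103 + \frac{51}{8} = - \frac{773}{8} \approx -96.625$)
$G{\left(H,B \right)} = - \frac{2319}{4}$ ($G{\left(H,B \right)} = 6 \left(- \frac{773}{8}\right) = - \frac{2319}{4}$)
$- G{\left(171,g{\left(-12,-12 \right)} \right)} = \left(-1\right) \left(- \frac{2319}{4}\right) = \frac{2319}{4}$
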